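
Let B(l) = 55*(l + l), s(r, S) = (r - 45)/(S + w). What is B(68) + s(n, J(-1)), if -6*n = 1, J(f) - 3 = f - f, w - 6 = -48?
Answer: 1750591/234 ≈ 7481.2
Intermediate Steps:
w = -42 (w = 6 - 48 = -42)
J(f) = 3 (J(f) = 3 + (f - f) = 3 + 0 = 3)
n = -⅙ (n = -⅙*1 = -⅙ ≈ -0.16667)
s(r, S) = (-45 + r)/(-42 + S) (s(r, S) = (r - 45)/(S - 42) = (-45 + r)/(-42 + S))
B(l) = 110*l (B(l) = 55*(2*l) = 110*l)
B(68) + s(n, J(-1)) = 110*68 + (-45 - ⅙)/(-42 + 3) = 7480 - 271/6/(-39) = 7480 - 1/39*(-271/6) = 7480 + 271/234 = 1750591/234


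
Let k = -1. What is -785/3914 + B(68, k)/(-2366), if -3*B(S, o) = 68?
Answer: -2652889/13890786 ≈ -0.19098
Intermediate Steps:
B(S, o) = -68/3 (B(S, o) = -1/3*68 = -68/3)
-785/3914 + B(68, k)/(-2366) = -785/3914 - 68/3/(-2366) = -785*1/3914 - 68/3*(-1/2366) = -785/3914 + 34/3549 = -2652889/13890786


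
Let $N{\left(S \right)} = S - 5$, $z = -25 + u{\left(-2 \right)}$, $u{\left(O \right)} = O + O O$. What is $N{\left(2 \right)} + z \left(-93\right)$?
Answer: $2136$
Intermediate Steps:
$u{\left(O \right)} = O + O^{2}$
$z = -23$ ($z = -25 - 2 \left(1 - 2\right) = -25 - -2 = -25 + 2 = -23$)
$N{\left(S \right)} = -5 + S$
$N{\left(2 \right)} + z \left(-93\right) = \left(-5 + 2\right) - -2139 = -3 + 2139 = 2136$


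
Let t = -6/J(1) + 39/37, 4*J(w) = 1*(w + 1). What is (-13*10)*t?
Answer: 52650/37 ≈ 1423.0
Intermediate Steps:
J(w) = ¼ + w/4 (J(w) = (1*(w + 1))/4 = (1*(1 + w))/4 = (1 + w)/4 = ¼ + w/4)
t = -405/37 (t = -6/(¼ + (¼)*1) + 39/37 = -6/(¼ + ¼) + 39*(1/37) = -6/½ + 39/37 = -6*2 + 39/37 = -12 + 39/37 = -405/37 ≈ -10.946)
(-13*10)*t = -13*10*(-405/37) = -130*(-405/37) = 52650/37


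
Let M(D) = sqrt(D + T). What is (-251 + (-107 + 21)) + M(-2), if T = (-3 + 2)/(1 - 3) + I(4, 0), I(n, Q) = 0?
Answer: -337 + I*sqrt(6)/2 ≈ -337.0 + 1.2247*I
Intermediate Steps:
T = 1/2 (T = (-3 + 2)/(1 - 3) + 0 = -1/(-2) + 0 = -1*(-1/2) + 0 = 1/2 + 0 = 1/2 ≈ 0.50000)
M(D) = sqrt(1/2 + D) (M(D) = sqrt(D + 1/2) = sqrt(1/2 + D))
(-251 + (-107 + 21)) + M(-2) = (-251 + (-107 + 21)) + sqrt(2 + 4*(-2))/2 = (-251 - 86) + sqrt(2 - 8)/2 = -337 + sqrt(-6)/2 = -337 + (I*sqrt(6))/2 = -337 + I*sqrt(6)/2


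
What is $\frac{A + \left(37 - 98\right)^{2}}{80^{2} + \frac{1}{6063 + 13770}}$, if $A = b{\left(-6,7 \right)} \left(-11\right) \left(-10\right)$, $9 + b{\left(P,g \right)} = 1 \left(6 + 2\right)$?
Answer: $\frac{71616963}{126931201} \approx 0.56422$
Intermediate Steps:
$b{\left(P,g \right)} = -1$ ($b{\left(P,g \right)} = -9 + 1 \left(6 + 2\right) = -9 + 1 \cdot 8 = -9 + 8 = -1$)
$A = -110$ ($A = \left(-1\right) \left(-11\right) \left(-10\right) = 11 \left(-10\right) = -110$)
$\frac{A + \left(37 - 98\right)^{2}}{80^{2} + \frac{1}{6063 + 13770}} = \frac{-110 + \left(37 - 98\right)^{2}}{80^{2} + \frac{1}{6063 + 13770}} = \frac{-110 + \left(-61\right)^{2}}{6400 + \frac{1}{19833}} = \frac{-110 + 3721}{6400 + \frac{1}{19833}} = \frac{3611}{\frac{126931201}{19833}} = 3611 \cdot \frac{19833}{126931201} = \frac{71616963}{126931201}$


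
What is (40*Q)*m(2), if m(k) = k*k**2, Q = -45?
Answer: -14400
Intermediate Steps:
m(k) = k**3
(40*Q)*m(2) = (40*(-45))*2**3 = -1800*8 = -14400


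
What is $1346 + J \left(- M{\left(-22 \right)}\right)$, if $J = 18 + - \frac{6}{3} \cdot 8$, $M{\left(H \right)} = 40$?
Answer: $1266$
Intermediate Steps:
$J = 2$ ($J = 18 + \left(-6\right) \frac{1}{3} \cdot 8 = 18 - 16 = 2$)
$1346 + J \left(- M{\left(-22 \right)}\right) = 1346 + 2 \left(\left(-1\right) 40\right) = 1346 + 2 \left(-40\right) = 1346 - 80 = 1266$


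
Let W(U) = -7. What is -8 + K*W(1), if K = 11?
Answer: -85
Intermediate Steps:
-8 + K*W(1) = -8 + 11*(-7) = -8 - 77 = -85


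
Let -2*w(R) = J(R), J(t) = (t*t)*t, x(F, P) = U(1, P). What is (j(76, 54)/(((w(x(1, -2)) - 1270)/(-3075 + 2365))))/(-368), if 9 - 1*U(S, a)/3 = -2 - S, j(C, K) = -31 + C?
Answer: -15975/4526032 ≈ -0.0035296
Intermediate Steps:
U(S, a) = 33 + 3*S (U(S, a) = 27 - 3*(-2 - S) = 27 + (6 + 3*S) = 33 + 3*S)
x(F, P) = 36 (x(F, P) = 33 + 3*1 = 33 + 3 = 36)
J(t) = t³ (J(t) = t²*t = t³)
w(R) = -R³/2
(j(76, 54)/(((w(x(1, -2)) - 1270)/(-3075 + 2365))))/(-368) = ((-31 + 76)/(((-½*36³ - 1270)/(-3075 + 2365))))/(-368) = (45/(((-½*46656 - 1270)/(-710))))*(-1/368) = (45/(((-23328 - 1270)*(-1/710))))*(-1/368) = (45/((-24598*(-1/710))))*(-1/368) = (45/(12299/355))*(-1/368) = (45*(355/12299))*(-1/368) = (15975/12299)*(-1/368) = -15975/4526032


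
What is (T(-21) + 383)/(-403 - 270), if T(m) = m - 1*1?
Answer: -361/673 ≈ -0.53640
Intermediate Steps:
T(m) = -1 + m (T(m) = m - 1 = -1 + m)
(T(-21) + 383)/(-403 - 270) = ((-1 - 21) + 383)/(-403 - 270) = (-22 + 383)/(-673) = 361*(-1/673) = -361/673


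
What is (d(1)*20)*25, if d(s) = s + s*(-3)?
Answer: -1000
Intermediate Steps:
d(s) = -2*s (d(s) = s - 3*s = -2*s)
(d(1)*20)*25 = (-2*1*20)*25 = -2*20*25 = -40*25 = -1000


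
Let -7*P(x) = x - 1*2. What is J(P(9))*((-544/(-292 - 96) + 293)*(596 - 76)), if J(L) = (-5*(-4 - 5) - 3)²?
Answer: 26194764960/97 ≈ 2.7005e+8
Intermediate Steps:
P(x) = 2/7 - x/7 (P(x) = -(x - 1*2)/7 = -(x - 2)/7 = -(-2 + x)/7 = 2/7 - x/7)
J(L) = 1764 (J(L) = (-5*(-9) - 3)² = (45 - 3)² = 42² = 1764)
J(P(9))*((-544/(-292 - 96) + 293)*(596 - 76)) = 1764*((-544/(-292 - 96) + 293)*(596 - 76)) = 1764*((-544/(-388) + 293)*520) = 1764*((-544*(-1/388) + 293)*520) = 1764*((136/97 + 293)*520) = 1764*((28557/97)*520) = 1764*(14849640/97) = 26194764960/97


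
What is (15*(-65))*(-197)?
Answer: 192075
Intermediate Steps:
(15*(-65))*(-197) = -975*(-197) = 192075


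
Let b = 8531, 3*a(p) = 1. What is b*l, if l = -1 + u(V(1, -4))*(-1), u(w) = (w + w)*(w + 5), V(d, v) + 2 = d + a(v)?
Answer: 366833/9 ≈ 40759.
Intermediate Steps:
a(p) = 1/3 (a(p) = (1/3)*1 = 1/3)
V(d, v) = -5/3 + d (V(d, v) = -2 + (d + 1/3) = -2 + (1/3 + d) = -5/3 + d)
u(w) = 2*w*(5 + w) (u(w) = (2*w)*(5 + w) = 2*w*(5 + w))
l = 43/9 (l = -1 + (2*(-5/3 + 1)*(5 + (-5/3 + 1)))*(-1) = -1 + (2*(-2/3)*(5 - 2/3))*(-1) = -1 + (2*(-2/3)*(13/3))*(-1) = -1 - 52/9*(-1) = -1 + 52/9 = 43/9 ≈ 4.7778)
b*l = 8531*(43/9) = 366833/9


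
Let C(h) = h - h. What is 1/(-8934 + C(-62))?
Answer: -1/8934 ≈ -0.00011193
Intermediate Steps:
C(h) = 0
1/(-8934 + C(-62)) = 1/(-8934 + 0) = 1/(-8934) = -1/8934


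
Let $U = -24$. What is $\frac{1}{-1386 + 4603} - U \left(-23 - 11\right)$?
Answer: $- \frac{2625071}{3217} \approx -816.0$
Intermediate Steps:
$\frac{1}{-1386 + 4603} - U \left(-23 - 11\right) = \frac{1}{-1386 + 4603} - - 24 \left(-23 - 11\right) = \frac{1}{3217} - \left(-24\right) \left(-34\right) = \frac{1}{3217} - 816 = - \frac{2625071}{3217}$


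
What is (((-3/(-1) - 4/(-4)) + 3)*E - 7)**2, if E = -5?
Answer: 1764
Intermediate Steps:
(((-3/(-1) - 4/(-4)) + 3)*E - 7)**2 = (((-3/(-1) - 4/(-4)) + 3)*(-5) - 7)**2 = (((-3*(-1) - 4*(-1/4)) + 3)*(-5) - 7)**2 = (((3 + 1) + 3)*(-5) - 7)**2 = ((4 + 3)*(-5) - 7)**2 = (7*(-5) - 7)**2 = (-35 - 7)**2 = (-42)**2 = 1764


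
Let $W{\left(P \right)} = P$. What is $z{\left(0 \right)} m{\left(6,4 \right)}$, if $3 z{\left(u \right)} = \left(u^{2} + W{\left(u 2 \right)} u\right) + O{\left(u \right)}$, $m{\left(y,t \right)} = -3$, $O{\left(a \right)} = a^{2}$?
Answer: $0$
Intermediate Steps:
$z{\left(u \right)} = \frac{4 u^{2}}{3}$ ($z{\left(u \right)} = \frac{\left(u^{2} + u 2 u\right) + u^{2}}{3} = \frac{\left(u^{2} + 2 u u\right) + u^{2}}{3} = \frac{\left(u^{2} + 2 u^{2}\right) + u^{2}}{3} = \frac{3 u^{2} + u^{2}}{3} = \frac{4 u^{2}}{3}$)
$z{\left(0 \right)} m{\left(6,4 \right)} = \frac{4 \cdot 0^{2}}{3} \left(-3\right) = \frac{4}{3} \cdot 0 \left(-3\right) = 0 \left(-3\right) = 0$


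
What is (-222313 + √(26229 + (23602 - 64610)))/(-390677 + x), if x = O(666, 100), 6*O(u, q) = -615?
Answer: 444626/781559 - 2*I*√14779/781559 ≈ 0.5689 - 0.00031109*I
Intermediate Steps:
O(u, q) = -205/2 (O(u, q) = (⅙)*(-615) = -205/2)
x = -205/2 ≈ -102.50
(-222313 + √(26229 + (23602 - 64610)))/(-390677 + x) = (-222313 + √(26229 + (23602 - 64610)))/(-390677 - 205/2) = (-222313 + √(26229 - 41008))/(-781559/2) = (-222313 + √(-14779))*(-2/781559) = (-222313 + I*√14779)*(-2/781559) = 444626/781559 - 2*I*√14779/781559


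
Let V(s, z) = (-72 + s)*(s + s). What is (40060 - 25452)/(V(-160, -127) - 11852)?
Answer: 3652/15597 ≈ 0.23415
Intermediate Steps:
V(s, z) = 2*s*(-72 + s) (V(s, z) = (-72 + s)*(2*s) = 2*s*(-72 + s))
(40060 - 25452)/(V(-160, -127) - 11852) = (40060 - 25452)/(2*(-160)*(-72 - 160) - 11852) = 14608/(2*(-160)*(-232) - 11852) = 14608/(74240 - 11852) = 14608/62388 = 14608*(1/62388) = 3652/15597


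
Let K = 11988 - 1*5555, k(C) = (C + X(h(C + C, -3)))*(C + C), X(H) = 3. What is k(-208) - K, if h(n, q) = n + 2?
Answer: 78847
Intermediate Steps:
h(n, q) = 2 + n
k(C) = 2*C*(3 + C) (k(C) = (C + 3)*(C + C) = (3 + C)*(2*C) = 2*C*(3 + C))
K = 6433 (K = 11988 - 5555 = 6433)
k(-208) - K = 2*(-208)*(3 - 208) - 1*6433 = 2*(-208)*(-205) - 6433 = 85280 - 6433 = 78847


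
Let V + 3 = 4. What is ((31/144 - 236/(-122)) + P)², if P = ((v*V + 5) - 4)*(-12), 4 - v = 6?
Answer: 15448252681/77158656 ≈ 200.21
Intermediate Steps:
V = 1 (V = -3 + 4 = 1)
v = -2 (v = 4 - 1*6 = 4 - 6 = -2)
P = 12 (P = ((-2*1 + 5) - 4)*(-12) = ((-2 + 5) - 4)*(-12) = (3 - 4)*(-12) = -1*(-12) = 12)
((31/144 - 236/(-122)) + P)² = ((31/144 - 236/(-122)) + 12)² = ((31*(1/144) - 236*(-1/122)) + 12)² = ((31/144 + 118/61) + 12)² = (18883/8784 + 12)² = (124291/8784)² = 15448252681/77158656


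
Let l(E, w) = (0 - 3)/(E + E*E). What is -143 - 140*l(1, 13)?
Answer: 67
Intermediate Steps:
l(E, w) = -3/(E + E**2)
-143 - 140*l(1, 13) = -143 - (-420)/(1*(1 + 1)) = -143 - (-420)/2 = -143 - 140*(-3/2) = -143 + 210 = 67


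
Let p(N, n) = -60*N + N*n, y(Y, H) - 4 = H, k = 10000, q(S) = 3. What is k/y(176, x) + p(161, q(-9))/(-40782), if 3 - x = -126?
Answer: 19478121/258286 ≈ 75.413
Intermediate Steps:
x = 129 (x = 3 - 1*(-126) = 3 + 126 = 129)
y(Y, H) = 4 + H
k/y(176, x) + p(161, q(-9))/(-40782) = 10000/(4 + 129) + (161*(-60 + 3))/(-40782) = 10000/133 + (161*(-57))*(-1/40782) = 10000*(1/133) - 9177*(-1/40782) = 10000/133 + 437/1942 = 19478121/258286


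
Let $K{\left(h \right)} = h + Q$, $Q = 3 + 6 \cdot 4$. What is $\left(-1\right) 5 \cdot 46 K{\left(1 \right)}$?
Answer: $-6440$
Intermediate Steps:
$Q = 27$ ($Q = 3 + 24 = 27$)
$K{\left(h \right)} = 27 + h$ ($K{\left(h \right)} = h + 27 = 27 + h$)
$\left(-1\right) 5 \cdot 46 K{\left(1 \right)} = \left(-1\right) 5 \cdot 46 \left(27 + 1\right) = \left(-5\right) 46 \cdot 28 = \left(-230\right) 28 = -6440$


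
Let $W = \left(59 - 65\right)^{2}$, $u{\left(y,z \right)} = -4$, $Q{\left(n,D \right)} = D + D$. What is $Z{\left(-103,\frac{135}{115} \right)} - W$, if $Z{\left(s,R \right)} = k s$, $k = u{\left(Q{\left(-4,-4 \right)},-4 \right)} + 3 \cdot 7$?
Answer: $-1787$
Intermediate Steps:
$Q{\left(n,D \right)} = 2 D$
$k = 17$ ($k = -4 + 3 \cdot 7 = -4 + 21 = 17$)
$Z{\left(s,R \right)} = 17 s$
$W = 36$ ($W = \left(-6\right)^{2} = 36$)
$Z{\left(-103,\frac{135}{115} \right)} - W = 17 \left(-103\right) - 36 = -1751 - 36 = -1787$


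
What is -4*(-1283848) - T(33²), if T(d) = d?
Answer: 5134303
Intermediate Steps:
-4*(-1283848) - T(33²) = -4*(-1283848) - 1*33² = 5135392 - 1*1089 = 5135392 - 1089 = 5134303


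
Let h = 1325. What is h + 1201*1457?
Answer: 1751182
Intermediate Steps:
h + 1201*1457 = 1325 + 1201*1457 = 1325 + 1749857 = 1751182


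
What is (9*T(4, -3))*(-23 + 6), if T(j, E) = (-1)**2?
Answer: -153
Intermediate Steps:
T(j, E) = 1
(9*T(4, -3))*(-23 + 6) = (9*1)*(-23 + 6) = 9*(-17) = -153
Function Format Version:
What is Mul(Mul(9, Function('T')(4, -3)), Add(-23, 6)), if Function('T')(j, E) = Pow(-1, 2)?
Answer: -153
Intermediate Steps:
Function('T')(j, E) = 1
Mul(Mul(9, Function('T')(4, -3)), Add(-23, 6)) = Mul(Mul(9, 1), Add(-23, 6)) = Mul(9, -17) = -153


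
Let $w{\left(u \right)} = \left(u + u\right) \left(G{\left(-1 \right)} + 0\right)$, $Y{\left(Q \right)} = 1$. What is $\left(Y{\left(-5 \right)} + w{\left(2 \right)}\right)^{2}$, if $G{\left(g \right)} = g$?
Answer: $9$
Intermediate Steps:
$w{\left(u \right)} = - 2 u$ ($w{\left(u \right)} = \left(u + u\right) \left(-1 + 0\right) = 2 u \left(-1\right) = - 2 u$)
$\left(Y{\left(-5 \right)} + w{\left(2 \right)}\right)^{2} = \left(1 - 4\right)^{2} = \left(-3\right)^{2} = 9$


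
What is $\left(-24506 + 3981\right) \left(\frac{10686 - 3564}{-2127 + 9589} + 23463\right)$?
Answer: $- \frac{1796840887350}{3731} \approx -4.816 \cdot 10^{8}$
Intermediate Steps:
$\left(-24506 + 3981\right) \left(\frac{10686 - 3564}{-2127 + 9589} + 23463\right) = - 20525 \left(\frac{7122}{7462} + 23463\right) = - 20525 \left(7122 \cdot \frac{1}{7462} + 23463\right) = - 20525 \left(\frac{3561}{3731} + 23463\right) = \left(-20525\right) \frac{87544014}{3731} = - \frac{1796840887350}{3731}$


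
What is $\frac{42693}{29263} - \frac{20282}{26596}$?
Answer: $\frac{270975431}{389139374} \approx 0.69635$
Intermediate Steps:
$\frac{42693}{29263} - \frac{20282}{26596} = 42693 \cdot \frac{1}{29263} - \frac{10141}{13298} = \frac{42693}{29263} - \frac{10141}{13298} = \frac{270975431}{389139374}$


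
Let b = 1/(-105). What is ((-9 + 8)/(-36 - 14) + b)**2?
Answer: 121/1102500 ≈ 0.00010975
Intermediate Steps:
b = -1/105 ≈ -0.0095238
((-9 + 8)/(-36 - 14) + b)**2 = ((-9 + 8)/(-36 - 14) - 1/105)**2 = (-1/(-50) - 1/105)**2 = (-1*(-1/50) - 1/105)**2 = (1/50 - 1/105)**2 = (11/1050)**2 = 121/1102500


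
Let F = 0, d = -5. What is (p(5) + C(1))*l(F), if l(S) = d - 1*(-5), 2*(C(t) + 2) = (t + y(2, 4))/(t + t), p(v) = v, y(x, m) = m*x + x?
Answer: 0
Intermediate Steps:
y(x, m) = x + m*x
C(t) = -2 + (10 + t)/(4*t) (C(t) = -2 + ((t + 2*(1 + 4))/(t + t))/2 = -2 + ((t + 2*5)/((2*t)))/2 = -2 + ((t + 10)*(1/(2*t)))/2 = -2 + ((10 + t)*(1/(2*t)))/2 = -2 + ((10 + t)/(2*t))/2 = -2 + (10 + t)/(4*t))
l(S) = 0 (l(S) = -5 - 1*(-5) = -5 + 5 = 0)
(p(5) + C(1))*l(F) = (5 + (1/4)*(10 - 7*1)/1)*0 = (5 + (1/4)*1*(10 - 7))*0 = (5 + (1/4)*1*3)*0 = (5 + 3/4)*0 = (23/4)*0 = 0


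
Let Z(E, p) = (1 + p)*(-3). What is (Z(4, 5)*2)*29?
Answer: -1044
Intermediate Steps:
Z(E, p) = -3 - 3*p
(Z(4, 5)*2)*29 = ((-3 - 3*5)*2)*29 = ((-3 - 15)*2)*29 = -18*2*29 = -36*29 = -1044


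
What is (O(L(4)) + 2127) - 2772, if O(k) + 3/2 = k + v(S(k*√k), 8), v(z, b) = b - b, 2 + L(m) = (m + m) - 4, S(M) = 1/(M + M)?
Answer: -1289/2 ≈ -644.50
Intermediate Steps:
S(M) = 1/(2*M)
L(m) = -6 + 2*m (L(m) = -2 + ((m + m) - 4) = -2 + (2*m - 4) = -2 + (-4 + 2*m) = -6 + 2*m)
v(z, b) = 0
O(k) = -3/2 + k (O(k) = -3/2 + (k + 0) = -3/2 + k)
(O(L(4)) + 2127) - 2772 = ((-3/2 + (-6 + 2*4)) + 2127) - 2772 = ((-3/2 + (-6 + 8)) + 2127) - 2772 = ((-3/2 + 2) + 2127) - 2772 = (½ + 2127) - 2772 = 4255/2 - 2772 = -1289/2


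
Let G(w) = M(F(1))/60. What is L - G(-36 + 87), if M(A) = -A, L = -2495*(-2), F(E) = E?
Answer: 299401/60 ≈ 4990.0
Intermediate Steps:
L = 4990
G(w) = -1/60 (G(w) = -1*1/60 = -1/60)
L - G(-36 + 87) = 4990 - 1*(-1/60) = 4990 + 1/60 = 299401/60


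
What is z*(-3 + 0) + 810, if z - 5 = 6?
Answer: 777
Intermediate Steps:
z = 11 (z = 5 + 6 = 11)
z*(-3 + 0) + 810 = 11*(-3 + 0) + 810 = 11*(-3) + 810 = -33 + 810 = 777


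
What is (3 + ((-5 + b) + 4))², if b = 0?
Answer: 4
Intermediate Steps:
(3 + ((-5 + b) + 4))² = (3 + ((-5 + 0) + 4))² = (3 + (-5 + 4))² = (3 - 1)² = 2² = 4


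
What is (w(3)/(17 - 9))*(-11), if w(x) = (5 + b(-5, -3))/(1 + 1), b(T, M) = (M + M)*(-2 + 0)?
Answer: -187/16 ≈ -11.688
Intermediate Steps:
b(T, M) = -4*M (b(T, M) = (2*M)*(-2) = -4*M)
w(x) = 17/2 (w(x) = (5 - 4*(-3))/(1 + 1) = (5 + 12)/2 = 17*(½) = 17/2)
(w(3)/(17 - 9))*(-11) = (17/(2*(17 - 9)))*(-11) = ((17/2)/8)*(-11) = ((17/2)*(⅛))*(-11) = (17/16)*(-11) = -187/16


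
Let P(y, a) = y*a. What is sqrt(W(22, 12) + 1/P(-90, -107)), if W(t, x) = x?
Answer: sqrt(123650270)/3210 ≈ 3.4641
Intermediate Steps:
P(y, a) = a*y
sqrt(W(22, 12) + 1/P(-90, -107)) = sqrt(12 + 1/(-107*(-90))) = sqrt(12 + 1/9630) = sqrt(115561/9630) = sqrt(123650270)/3210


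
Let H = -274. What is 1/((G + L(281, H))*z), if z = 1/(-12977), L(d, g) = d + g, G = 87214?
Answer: -12977/87221 ≈ -0.14878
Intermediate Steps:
z = -1/12977 ≈ -7.7059e-5
1/((G + L(281, H))*z) = 1/((87214 + (281 - 274))*(-1/12977)) = -12977/(87214 + 7) = -12977/87221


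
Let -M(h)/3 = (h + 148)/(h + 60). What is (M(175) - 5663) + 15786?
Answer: 2377936/235 ≈ 10119.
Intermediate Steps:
M(h) = -3*(148 + h)/(60 + h) (M(h) = -3*(h + 148)/(h + 60) = -3*(148 + h)/(60 + h))
(M(175) - 5663) + 15786 = (3*(-148 - 1*175)/(60 + 175) - 5663) + 15786 = (3*(-148 - 175)/235 - 5663) + 15786 = (3*(1/235)*(-323) - 5663) + 15786 = (-969/235 - 5663) + 15786 = -1331774/235 + 15786 = 2377936/235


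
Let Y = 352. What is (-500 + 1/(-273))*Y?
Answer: -48048352/273 ≈ -1.7600e+5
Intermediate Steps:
(-500 + 1/(-273))*Y = (-500 + 1/(-273))*352 = (-500 - 1/273)*352 = -136501/273*352 = -48048352/273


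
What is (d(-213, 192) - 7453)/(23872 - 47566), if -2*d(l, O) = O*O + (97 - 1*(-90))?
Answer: 17319/15796 ≈ 1.0964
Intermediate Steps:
d(l, O) = -187/2 - O²/2 (d(l, O) = -(O*O + (97 - 1*(-90)))/2 = -(O² + (97 + 90))/2 = -(O² + 187)/2 = -(187 + O²)/2 = -187/2 - O²/2)
(d(-213, 192) - 7453)/(23872 - 47566) = ((-187/2 - ½*192²) - 7453)/(23872 - 47566) = ((-187/2 - ½*36864) - 7453)/(-23694) = ((-187/2 - 18432) - 7453)*(-1/23694) = (-37051/2 - 7453)*(-1/23694) = -51957/2*(-1/23694) = 17319/15796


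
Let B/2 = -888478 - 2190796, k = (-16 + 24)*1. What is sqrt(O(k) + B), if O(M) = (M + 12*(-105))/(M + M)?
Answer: 7*I*sqrt(502745)/2 ≈ 2481.7*I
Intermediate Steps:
k = 8 (k = 8*1 = 8)
B = -6158548 (B = 2*(-888478 - 2190796) = 2*(-3079274) = -6158548)
O(M) = (-1260 + M)/(2*M) (O(M) = (M - 1260)/((2*M)) = (-1260 + M)*(1/(2*M)) = (-1260 + M)/(2*M))
sqrt(O(k) + B) = sqrt((1/2)*(-1260 + 8)/8 - 6158548) = sqrt((1/2)*(1/8)*(-1252) - 6158548) = sqrt(-313/4 - 6158548) = sqrt(-24634505/4) = 7*I*sqrt(502745)/2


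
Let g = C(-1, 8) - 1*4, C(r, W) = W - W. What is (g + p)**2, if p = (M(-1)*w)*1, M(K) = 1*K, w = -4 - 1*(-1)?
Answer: 1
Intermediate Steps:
w = -3 (w = -4 + 1 = -3)
C(r, W) = 0
M(K) = K
g = -4 (g = 0 - 1*4 = 0 - 4 = -4)
p = 3 (p = -1*(-3)*1 = 3*1 = 3)
(g + p)**2 = (-4 + 3)**2 = (-1)**2 = 1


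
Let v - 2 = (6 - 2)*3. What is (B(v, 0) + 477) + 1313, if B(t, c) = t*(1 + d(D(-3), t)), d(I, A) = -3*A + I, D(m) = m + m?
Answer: 1132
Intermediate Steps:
D(m) = 2*m
v = 14 (v = 2 + (6 - 2)*3 = 2 + 4*3 = 2 + 12 = 14)
d(I, A) = I - 3*A
B(t, c) = t*(-5 - 3*t) (B(t, c) = t*(1 + (2*(-3) - 3*t)) = t*(1 + (-6 - 3*t)) = t*(-5 - 3*t))
(B(v, 0) + 477) + 1313 = (-1*14*(5 + 3*14) + 477) + 1313 = (-1*14*(5 + 42) + 477) + 1313 = (-1*14*47 + 477) + 1313 = (-658 + 477) + 1313 = -181 + 1313 = 1132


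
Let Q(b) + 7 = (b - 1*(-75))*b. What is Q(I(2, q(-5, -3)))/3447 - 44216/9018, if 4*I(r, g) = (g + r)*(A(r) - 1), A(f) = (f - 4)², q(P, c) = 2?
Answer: -8353637/1726947 ≈ -4.8372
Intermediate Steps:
A(f) = (-4 + f)²
I(r, g) = (-1 + (-4 + r)²)*(g + r)/4 (I(r, g) = ((g + r)*((-4 + r)² - 1))/4 = ((g + r)*(-1 + (-4 + r)²))/4 = ((-1 + (-4 + r)²)*(g + r))/4 = (-1 + (-4 + r)²)*(g + r)/4)
Q(b) = -7 + b*(75 + b) (Q(b) = -7 + (b - 1*(-75))*b = -7 + (b + 75)*b = -7 + (75 + b)*b = -7 + b*(75 + b))
Q(I(2, q(-5, -3)))/3447 - 44216/9018 = (-7 + (-¼*2 - ¼*2 + (¼)*2*(-4 + 2)² + (¼)*2*(-4 + 2)²)² + 75*(-¼*2 - ¼*2 + (¼)*2*(-4 + 2)² + (¼)*2*(-4 + 2)²))/3447 - 44216/9018 = (-7 + (-½ - ½ + (¼)*2*(-2)² + (¼)*2*(-2)²)² + 75*(-½ - ½ + (¼)*2*(-2)² + (¼)*2*(-2)²))*(1/3447) - 44216*1/9018 = (-7 + (-½ - ½ + (¼)*2*4 + (¼)*2*4)² + 75*(-½ - ½ + (¼)*2*4 + (¼)*2*4))*(1/3447) - 22108/4509 = (-7 + (-½ - ½ + 2 + 2)² + 75*(-½ - ½ + 2 + 2))*(1/3447) - 22108/4509 = (-7 + 3² + 75*3)*(1/3447) - 22108/4509 = (-7 + 9 + 225)*(1/3447) - 22108/4509 = 227*(1/3447) - 22108/4509 = 227/3447 - 22108/4509 = -8353637/1726947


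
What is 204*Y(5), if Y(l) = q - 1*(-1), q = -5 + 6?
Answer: 408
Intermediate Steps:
q = 1
Y(l) = 2 (Y(l) = 1 - 1*(-1) = 1 + 1 = 2)
204*Y(5) = 204*2 = 408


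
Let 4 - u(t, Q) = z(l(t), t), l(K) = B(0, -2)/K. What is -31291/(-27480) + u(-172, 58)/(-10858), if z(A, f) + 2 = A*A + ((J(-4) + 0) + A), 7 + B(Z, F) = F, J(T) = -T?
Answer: 1256226246779/1103401252320 ≈ 1.1385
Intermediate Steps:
B(Z, F) = -7 + F
l(K) = -9/K (l(K) = (-7 - 2)/K = -9/K)
z(A, f) = 2 + A + A² (z(A, f) = -2 + (A*A + ((-1*(-4) + 0) + A)) = -2 + (A² + ((4 + 0) + A)) = -2 + (A² + (4 + A)) = -2 + (4 + A + A²) = 2 + A + A²)
u(t, Q) = 2 - 81/t² + 9/t (u(t, Q) = 4 - (2 - 9/t + (-9/t)²) = 4 - (2 - 9/t + 81/t²) = 4 + (-2 - 81/t² + 9/t) = 2 - 81/t² + 9/t)
-31291/(-27480) + u(-172, 58)/(-10858) = -31291/(-27480) + (2 - 81/(-172)² + 9/(-172))/(-10858) = -31291*(-1/27480) + (2 - 81*1/29584 + 9*(-1/172))*(-1/10858) = 31291/27480 + (2 - 81/29584 - 9/172)*(-1/10858) = 31291/27480 + (57539/29584)*(-1/10858) = 31291/27480 - 57539/321223072 = 1256226246779/1103401252320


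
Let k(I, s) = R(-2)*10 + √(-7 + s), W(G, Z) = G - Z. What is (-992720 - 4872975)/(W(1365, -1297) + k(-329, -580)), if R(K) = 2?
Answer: -15731793990/7193711 + 5865695*I*√587/7193711 ≈ -2186.9 + 19.755*I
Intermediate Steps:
k(I, s) = 20 + √(-7 + s) (k(I, s) = 2*10 + √(-7 + s) = 20 + √(-7 + s))
(-992720 - 4872975)/(W(1365, -1297) + k(-329, -580)) = (-992720 - 4872975)/((1365 - 1*(-1297)) + (20 + √(-7 - 580))) = -5865695/((1365 + 1297) + (20 + √(-587))) = -5865695/(2662 + (20 + I*√587)) = -5865695/(2682 + I*√587)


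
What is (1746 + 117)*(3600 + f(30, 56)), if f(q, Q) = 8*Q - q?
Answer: 7485534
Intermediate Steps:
f(q, Q) = -q + 8*Q
(1746 + 117)*(3600 + f(30, 56)) = (1746 + 117)*(3600 + (-1*30 + 8*56)) = 1863*(3600 + (-30 + 448)) = 1863*(3600 + 418) = 1863*4018 = 7485534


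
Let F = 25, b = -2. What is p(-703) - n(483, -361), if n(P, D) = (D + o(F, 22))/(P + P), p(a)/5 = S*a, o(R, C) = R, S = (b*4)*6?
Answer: 3880568/23 ≈ 1.6872e+5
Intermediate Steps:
S = -48 (S = -2*4*6 = -8*6 = -48)
p(a) = -240*a (p(a) = 5*(-48*a) = -240*a)
n(P, D) = (25 + D)/(2*P) (n(P, D) = (D + 25)/(P + P) = (25 + D)/((2*P)) = (25 + D)*(1/(2*P)) = (25 + D)/(2*P))
p(-703) - n(483, -361) = -240*(-703) - (25 - 361)/(2*483) = 168720 - (-336)/(2*483) = 168720 - 1*(-8/23) = 168720 + 8/23 = 3880568/23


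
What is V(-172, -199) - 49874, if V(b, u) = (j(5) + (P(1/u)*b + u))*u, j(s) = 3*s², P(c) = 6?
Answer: 180170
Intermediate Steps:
V(b, u) = u*(75 + u + 6*b) (V(b, u) = (3*5² + (6*b + u))*u = (3*25 + (u + 6*b))*u = (75 + (u + 6*b))*u = (75 + u + 6*b)*u = u*(75 + u + 6*b))
V(-172, -199) - 49874 = -199*(75 - 199 + 6*(-172)) - 49874 = -199*(75 - 199 - 1032) - 49874 = -199*(-1156) - 49874 = 230044 - 49874 = 180170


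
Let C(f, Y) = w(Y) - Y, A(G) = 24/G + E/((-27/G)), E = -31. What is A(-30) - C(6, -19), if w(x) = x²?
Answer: -18686/45 ≈ -415.24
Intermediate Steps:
A(G) = 24/G + 31*G/27 (A(G) = 24/G - 31*(-G/27) = 24/G - (-31)*G/27 = 24/G + 31*G/27)
C(f, Y) = Y² - Y
A(-30) - C(6, -19) = (24/(-30) + (31/27)*(-30)) - (-19)*(-1 - 19) = (24*(-1/30) - 310/9) - (-19)*(-20) = (-⅘ - 310/9) - 1*380 = -1586/45 - 380 = -18686/45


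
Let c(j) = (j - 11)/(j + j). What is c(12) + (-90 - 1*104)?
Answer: -4655/24 ≈ -193.96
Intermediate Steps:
c(j) = (-11 + j)/(2*j) (c(j) = (-11 + j)/((2*j)) = (-11 + j)*(1/(2*j)) = (-11 + j)/(2*j))
c(12) + (-90 - 1*104) = (½)*(-11 + 12)/12 + (-90 - 1*104) = (½)*(1/12)*1 + (-90 - 104) = 1/24 - 194 = -4655/24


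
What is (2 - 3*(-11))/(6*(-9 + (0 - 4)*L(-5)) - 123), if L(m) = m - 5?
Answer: 5/9 ≈ 0.55556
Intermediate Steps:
L(m) = -5 + m
(2 - 3*(-11))/(6*(-9 + (0 - 4)*L(-5)) - 123) = (2 - 3*(-11))/(6*(-9 + (0 - 4)*(-5 - 5)) - 123) = (2 + 33)/(6*(-9 - 4*(-10)) - 123) = 35/(6*(-9 + 40) - 123) = 35/(6*31 - 123) = 35/(186 - 123) = 35/63 = 35*(1/63) = 5/9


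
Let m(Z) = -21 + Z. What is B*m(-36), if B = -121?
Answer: 6897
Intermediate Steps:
B*m(-36) = -121*(-21 - 36) = -121*(-57) = 6897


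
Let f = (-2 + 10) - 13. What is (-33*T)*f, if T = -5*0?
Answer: 0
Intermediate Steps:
T = 0
f = -5 (f = 8 - 13 = -5)
(-33*T)*f = -33*0*(-5) = 0*(-5) = 0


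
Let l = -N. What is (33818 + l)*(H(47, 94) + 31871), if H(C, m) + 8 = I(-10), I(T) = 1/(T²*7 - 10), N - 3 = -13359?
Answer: 518571304477/345 ≈ 1.5031e+9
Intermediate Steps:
N = -13356 (N = 3 - 13359 = -13356)
I(T) = 1/(-10 + 7*T²) (I(T) = 1/(7*T² - 10) = 1/(-10 + 7*T²))
H(C, m) = -5519/690 (H(C, m) = -8 + 1/(-10 + 7*(-10)²) = -8 + 1/(-10 + 7*100) = -8 + 1/(-10 + 700) = -8 + 1/690 = -5519/690)
l = 13356 (l = -1*(-13356) = 13356)
(33818 + l)*(H(47, 94) + 31871) = (33818 + 13356)*(-5519/690 + 31871) = 47174*(21985471/690) = 518571304477/345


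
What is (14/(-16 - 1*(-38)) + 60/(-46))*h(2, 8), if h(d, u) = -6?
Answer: 1014/253 ≈ 4.0079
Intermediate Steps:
(14/(-16 - 1*(-38)) + 60/(-46))*h(2, 8) = (14/(-16 - 1*(-38)) + 60/(-46))*(-6) = (14/(-16 + 38) + 60*(-1/46))*(-6) = (14/22 - 30/23)*(-6) = (14*(1/22) - 30/23)*(-6) = (7/11 - 30/23)*(-6) = -169/253*(-6) = 1014/253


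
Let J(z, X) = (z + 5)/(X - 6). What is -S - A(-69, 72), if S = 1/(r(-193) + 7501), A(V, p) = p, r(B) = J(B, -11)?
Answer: -9194777/127705 ≈ -72.000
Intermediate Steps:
J(z, X) = (5 + z)/(-6 + X)
r(B) = -5/17 - B/17 (r(B) = (5 + B)/(-6 - 11) = (5 + B)/(-17) = -(5 + B)/17 = -5/17 - B/17)
S = 17/127705 (S = 1/((-5/17 - 1/17*(-193)) + 7501) = 1/((-5/17 + 193/17) + 7501) = 1/(188/17 + 7501) = 1/(127705/17) = 17/127705 ≈ 0.00013312)
-S - A(-69, 72) = -1*17/127705 - 1*72 = -17/127705 - 72 = -9194777/127705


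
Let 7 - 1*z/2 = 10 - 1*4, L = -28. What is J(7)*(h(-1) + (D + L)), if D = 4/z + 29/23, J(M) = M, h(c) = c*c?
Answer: -3822/23 ≈ -166.17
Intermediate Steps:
h(c) = c²
z = 2 (z = 14 - 2*(10 - 1*4) = 14 - 2*(10 - 4) = 14 - 2*6 = 14 - 12 = 2)
D = 75/23 (D = 4/2 + 29/23 = 4*(½) + 29*(1/23) = 2 + 29/23 = 75/23 ≈ 3.2609)
J(7)*(h(-1) + (D + L)) = 7*((-1)² + (75/23 - 28)) = 7*(1 - 569/23) = 7*(-546/23) = -3822/23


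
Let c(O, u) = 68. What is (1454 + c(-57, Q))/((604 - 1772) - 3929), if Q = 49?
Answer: -1522/5097 ≈ -0.29861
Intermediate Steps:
(1454 + c(-57, Q))/((604 - 1772) - 3929) = (1454 + 68)/((604 - 1772) - 3929) = 1522/(-1168 - 3929) = 1522/(-5097) = 1522*(-1/5097) = -1522/5097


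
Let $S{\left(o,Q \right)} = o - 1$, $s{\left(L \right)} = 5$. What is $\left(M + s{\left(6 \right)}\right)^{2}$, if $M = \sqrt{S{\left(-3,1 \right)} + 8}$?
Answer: $49$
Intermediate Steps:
$S{\left(o,Q \right)} = -1 + o$
$M = 2$ ($M = \sqrt{\left(-1 - 3\right) + 8} = \sqrt{-4 + 8} = \sqrt{4} = 2$)
$\left(M + s{\left(6 \right)}\right)^{2} = \left(2 + 5\right)^{2} = 7^{2} = 49$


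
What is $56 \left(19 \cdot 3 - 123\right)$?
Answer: $-3696$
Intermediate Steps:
$56 \left(19 \cdot 3 - 123\right) = 56 \left(57 - 123\right) = 56 \left(-66\right) = -3696$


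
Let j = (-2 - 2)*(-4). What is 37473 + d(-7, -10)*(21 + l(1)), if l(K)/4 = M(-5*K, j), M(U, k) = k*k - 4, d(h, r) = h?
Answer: 30270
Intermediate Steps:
j = 16 (j = -4*(-4) = 16)
M(U, k) = -4 + k**2 (M(U, k) = k**2 - 4 = -4 + k**2)
l(K) = 1008 (l(K) = 4*(-4 + 16**2) = 4*(-4 + 256) = 4*252 = 1008)
37473 + d(-7, -10)*(21 + l(1)) = 37473 - 7*(21 + 1008) = 37473 - 7*1029 = 37473 - 7203 = 30270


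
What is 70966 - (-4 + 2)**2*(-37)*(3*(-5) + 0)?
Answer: 68746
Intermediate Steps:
70966 - (-4 + 2)**2*(-37)*(3*(-5) + 0) = 70966 - (-2)**2*(-37)*(-15 + 0) = 70966 - 4*(-37)*(-15) = 70966 - (-148)*(-15) = 70966 - 1*2220 = 70966 - 2220 = 68746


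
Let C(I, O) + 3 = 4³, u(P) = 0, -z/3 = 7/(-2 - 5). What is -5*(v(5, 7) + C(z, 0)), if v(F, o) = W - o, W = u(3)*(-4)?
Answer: -270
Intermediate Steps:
z = 3 (z = -21/(-2 - 5) = -21/(-7) = -21*(-1)/7 = -3*(-1) = 3)
W = 0 (W = 0*(-4) = 0)
C(I, O) = 61 (C(I, O) = -3 + 4³ = -3 + 64 = 61)
v(F, o) = -o (v(F, o) = 0 - o = -o)
-5*(v(5, 7) + C(z, 0)) = -5*(-1*7 + 61) = -5*(-7 + 61) = -5*54 = -270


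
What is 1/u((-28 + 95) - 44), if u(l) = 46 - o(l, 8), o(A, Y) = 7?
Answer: 1/39 ≈ 0.025641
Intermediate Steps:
u(l) = 39 (u(l) = 46 - 1*7 = 46 - 7 = 39)
1/u((-28 + 95) - 44) = 1/39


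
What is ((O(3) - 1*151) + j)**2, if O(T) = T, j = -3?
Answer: 22801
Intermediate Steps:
((O(3) - 1*151) + j)**2 = ((3 - 1*151) - 3)**2 = ((3 - 151) - 3)**2 = (-148 - 3)**2 = (-151)**2 = 22801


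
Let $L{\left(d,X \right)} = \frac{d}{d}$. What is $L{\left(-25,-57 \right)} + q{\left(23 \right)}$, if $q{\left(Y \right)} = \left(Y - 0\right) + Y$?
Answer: $47$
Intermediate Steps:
$L{\left(d,X \right)} = 1$
$q{\left(Y \right)} = 2 Y$ ($q{\left(Y \right)} = \left(Y + 0\right) + Y = Y + Y = 2 Y$)
$L{\left(-25,-57 \right)} + q{\left(23 \right)} = 1 + 2 \cdot 23 = 1 + 46 = 47$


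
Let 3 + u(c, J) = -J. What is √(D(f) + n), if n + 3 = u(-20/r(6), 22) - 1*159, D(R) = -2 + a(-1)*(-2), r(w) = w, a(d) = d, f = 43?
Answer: I*√187 ≈ 13.675*I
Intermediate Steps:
D(R) = 0 (D(R) = -2 - 1*(-2) = -2 + 2 = 0)
u(c, J) = -3 - J
n = -187 (n = -3 + ((-3 - 1*22) - 1*159) = -3 + ((-3 - 22) - 159) = -3 + (-25 - 159) = -3 - 184 = -187)
√(D(f) + n) = √(0 - 187) = √(-187) = I*√187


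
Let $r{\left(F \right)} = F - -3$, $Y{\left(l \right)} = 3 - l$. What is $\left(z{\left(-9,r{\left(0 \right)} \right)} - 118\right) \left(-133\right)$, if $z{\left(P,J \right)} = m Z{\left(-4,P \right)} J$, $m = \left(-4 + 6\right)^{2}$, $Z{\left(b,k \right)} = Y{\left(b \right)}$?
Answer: $4522$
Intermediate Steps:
$Z{\left(b,k \right)} = 3 - b$
$r{\left(F \right)} = 3 + F$ ($r{\left(F \right)} = F + 3 = 3 + F$)
$m = 4$ ($m = 2^{2} = 4$)
$z{\left(P,J \right)} = 28 J$ ($z{\left(P,J \right)} = 4 \left(3 - -4\right) J = 4 \left(3 + 4\right) J = 4 \cdot 7 J = 28 J$)
$\left(z{\left(-9,r{\left(0 \right)} \right)} - 118\right) \left(-133\right) = \left(28 \left(3 + 0\right) - 118\right) \left(-133\right) = \left(28 \cdot 3 - 118\right) \left(-133\right) = \left(84 - 118\right) \left(-133\right) = \left(-34\right) \left(-133\right) = 4522$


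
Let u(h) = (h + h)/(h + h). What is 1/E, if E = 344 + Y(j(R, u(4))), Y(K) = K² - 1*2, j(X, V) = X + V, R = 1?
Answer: 1/346 ≈ 0.0028902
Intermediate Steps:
u(h) = 1 (u(h) = (2*h)/((2*h)) = (2*h)*(1/(2*h)) = 1)
j(X, V) = V + X
Y(K) = -2 + K² (Y(K) = K² - 2 = -2 + K²)
E = 346 (E = 344 + (-2 + (1 + 1)²) = 344 + (-2 + 2²) = 344 + (-2 + 4) = 344 + 2 = 346)
1/E = 1/346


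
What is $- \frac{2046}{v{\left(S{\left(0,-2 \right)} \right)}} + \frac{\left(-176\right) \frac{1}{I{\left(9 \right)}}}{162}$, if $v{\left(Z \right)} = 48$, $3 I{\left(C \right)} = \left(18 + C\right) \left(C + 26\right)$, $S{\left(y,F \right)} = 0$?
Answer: $- \frac{8701319}{204120} \approx -42.628$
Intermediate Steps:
$I{\left(C \right)} = \frac{\left(18 + C\right) \left(26 + C\right)}{3}$ ($I{\left(C \right)} = \frac{\left(18 + C\right) \left(C + 26\right)}{3} = \frac{\left(18 + C\right) \left(26 + C\right)}{3}$)
$- \frac{2046}{v{\left(S{\left(0,-2 \right)} \right)}} + \frac{\left(-176\right) \frac{1}{I{\left(9 \right)}}}{162} = - \frac{2046}{48} + \frac{\left(-176\right) \frac{1}{156 + \frac{9^{2}}{3} + \frac{44}{3} \cdot 9}}{162} = \left(-2046\right) \frac{1}{48} + - \frac{176}{156 + \frac{1}{3} \cdot 81 + 132} \cdot \frac{1}{162} = - \frac{341}{8} + - \frac{176}{156 + 27 + 132} \cdot \frac{1}{162} = - \frac{341}{8} + - \frac{176}{315} \cdot \frac{1}{162} = - \frac{341}{8} + \left(-176\right) \frac{1}{315} \cdot \frac{1}{162} = - \frac{341}{8} - \frac{88}{25515} = - \frac{8701319}{204120}$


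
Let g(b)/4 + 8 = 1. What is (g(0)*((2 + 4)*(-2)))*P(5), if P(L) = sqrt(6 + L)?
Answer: 336*sqrt(11) ≈ 1114.4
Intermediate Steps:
g(b) = -28 (g(b) = -32 + 4*1 = -32 + 4 = -28)
(g(0)*((2 + 4)*(-2)))*P(5) = (-28*(2 + 4)*(-2))*sqrt(6 + 5) = (-168*(-2))*sqrt(11) = (-28*(-12))*sqrt(11) = 336*sqrt(11)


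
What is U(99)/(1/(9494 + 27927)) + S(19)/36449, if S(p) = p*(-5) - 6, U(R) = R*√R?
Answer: -101/36449 + 11114037*√11 ≈ 3.6861e+7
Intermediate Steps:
U(R) = R^(3/2)
S(p) = -6 - 5*p (S(p) = -5*p - 6 = -6 - 5*p)
U(99)/(1/(9494 + 27927)) + S(19)/36449 = 99^(3/2)/(1/(9494 + 27927)) + (-6 - 5*19)/36449 = (297*√11)/(1/37421) + (-6 - 95)*(1/36449) = (297*√11)/(1/37421) - 101*1/36449 = (297*√11)*37421 - 101/36449 = 11114037*√11 - 101/36449 = -101/36449 + 11114037*√11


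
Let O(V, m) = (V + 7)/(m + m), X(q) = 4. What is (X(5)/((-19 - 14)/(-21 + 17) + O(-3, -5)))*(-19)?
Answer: -1520/157 ≈ -9.6815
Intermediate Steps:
O(V, m) = (7 + V)/(2*m) (O(V, m) = (7 + V)/((2*m)) = (7 + V)*(1/(2*m)) = (7 + V)/(2*m))
(X(5)/((-19 - 14)/(-21 + 17) + O(-3, -5)))*(-19) = (4/((-19 - 14)/(-21 + 17) + (½)*(7 - 3)/(-5)))*(-19) = (4/(-33/(-4) + (½)*(-⅕)*4))*(-19) = (4/(-33*(-¼) - ⅖))*(-19) = (4/(33/4 - ⅖))*(-19) = (4/(157/20))*(-19) = (4*(20/157))*(-19) = (80/157)*(-19) = -1520/157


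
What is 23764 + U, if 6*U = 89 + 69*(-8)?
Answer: 142121/6 ≈ 23687.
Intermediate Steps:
U = -463/6 (U = (89 + 69*(-8))/6 = (89 - 552)/6 = (1/6)*(-463) = -463/6 ≈ -77.167)
23764 + U = 23764 - 463/6 = 142121/6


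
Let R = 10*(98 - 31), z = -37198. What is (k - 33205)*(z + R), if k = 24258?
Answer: 326816016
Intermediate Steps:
R = 670 (R = 10*67 = 670)
(k - 33205)*(z + R) = (24258 - 33205)*(-37198 + 670) = -8947*(-36528) = 326816016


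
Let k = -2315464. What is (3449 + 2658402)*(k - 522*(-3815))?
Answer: -862530226934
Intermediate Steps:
(3449 + 2658402)*(k - 522*(-3815)) = (3449 + 2658402)*(-2315464 - 522*(-3815)) = 2661851*(-2315464 + 1991430) = 2661851*(-324034) = -862530226934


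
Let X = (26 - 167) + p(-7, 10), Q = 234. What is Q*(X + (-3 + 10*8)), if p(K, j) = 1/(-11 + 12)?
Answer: -14742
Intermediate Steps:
p(K, j) = 1 (p(K, j) = 1/1 = 1)
X = -140 (X = (26 - 167) + 1 = -141 + 1 = -140)
Q*(X + (-3 + 10*8)) = 234*(-140 + (-3 + 10*8)) = 234*(-140 + (-3 + 80)) = 234*(-140 + 77) = 234*(-63) = -14742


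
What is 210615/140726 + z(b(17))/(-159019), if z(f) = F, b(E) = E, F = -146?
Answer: 33512332681/22378107794 ≈ 1.4975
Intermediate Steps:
z(f) = -146
210615/140726 + z(b(17))/(-159019) = 210615/140726 - 146/(-159019) = 210615*(1/140726) - 146*(-1/159019) = 210615/140726 + 146/159019 = 33512332681/22378107794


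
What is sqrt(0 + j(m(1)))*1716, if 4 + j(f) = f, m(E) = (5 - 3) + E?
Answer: 1716*I ≈ 1716.0*I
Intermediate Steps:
m(E) = 2 + E
j(f) = -4 + f
sqrt(0 + j(m(1)))*1716 = sqrt(0 + (-4 + (2 + 1)))*1716 = sqrt(0 + (-4 + 3))*1716 = sqrt(0 - 1)*1716 = sqrt(-1)*1716 = I*1716 = 1716*I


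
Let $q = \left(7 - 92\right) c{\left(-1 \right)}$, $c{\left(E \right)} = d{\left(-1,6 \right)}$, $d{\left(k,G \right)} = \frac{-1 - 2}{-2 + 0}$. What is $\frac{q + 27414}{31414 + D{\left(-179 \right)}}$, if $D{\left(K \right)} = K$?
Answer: $\frac{54573}{62470} \approx 0.87359$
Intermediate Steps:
$d{\left(k,G \right)} = \frac{3}{2}$ ($d{\left(k,G \right)} = - \frac{3}{-2} = \left(-3\right) \left(- \frac{1}{2}\right) = \frac{3}{2}$)
$c{\left(E \right)} = \frac{3}{2}$
$q = - \frac{255}{2}$ ($q = \left(7 - 92\right) \frac{3}{2} = \left(-85\right) \frac{3}{2} = - \frac{255}{2} \approx -127.5$)
$\frac{q + 27414}{31414 + D{\left(-179 \right)}} = \frac{- \frac{255}{2} + 27414}{31414 - 179} = \frac{54573}{2 \cdot 31235} = \frac{54573}{2} \cdot \frac{1}{31235} = \frac{54573}{62470}$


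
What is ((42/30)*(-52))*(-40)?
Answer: 2912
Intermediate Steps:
((42/30)*(-52))*(-40) = ((42*(1/30))*(-52))*(-40) = ((7/5)*(-52))*(-40) = -364/5*(-40) = 2912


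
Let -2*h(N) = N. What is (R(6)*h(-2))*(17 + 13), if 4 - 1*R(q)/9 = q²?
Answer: -8640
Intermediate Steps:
R(q) = 36 - 9*q²
h(N) = -N/2
(R(6)*h(-2))*(17 + 13) = ((36 - 9*6²)*(-½*(-2)))*(17 + 13) = ((36 - 9*36)*1)*30 = ((36 - 324)*1)*30 = -288*1*30 = -288*30 = -8640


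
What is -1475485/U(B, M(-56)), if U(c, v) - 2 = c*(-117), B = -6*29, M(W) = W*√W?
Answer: -295097/4072 ≈ -72.470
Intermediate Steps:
M(W) = W^(3/2)
B = -174
U(c, v) = 2 - 117*c (U(c, v) = 2 + c*(-117) = 2 - 117*c)
-1475485/U(B, M(-56)) = -1475485/(2 - 117*(-174)) = -1475485/(2 + 20358) = -1475485/20360 = -1475485*1/20360 = -295097/4072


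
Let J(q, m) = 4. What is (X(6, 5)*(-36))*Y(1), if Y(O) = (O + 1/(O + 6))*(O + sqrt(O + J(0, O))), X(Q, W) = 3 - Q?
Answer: 864/7 + 864*sqrt(5)/7 ≈ 399.42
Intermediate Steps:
Y(O) = (O + sqrt(4 + O))*(O + 1/(6 + O)) (Y(O) = (O + 1/(O + 6))*(O + sqrt(O + 4)) = (O + 1/(6 + O))*(O + sqrt(4 + O)) = (O + sqrt(4 + O))*(O + 1/(6 + O)))
(X(6, 5)*(-36))*Y(1) = ((3 - 1*6)*(-36))*((1 + 1**3 + sqrt(4 + 1) + 6*1**2 + 1**2*sqrt(4 + 1) + 6*1*sqrt(4 + 1))/(6 + 1)) = ((3 - 6)*(-36))*((1 + 1 + sqrt(5) + 6*1 + 1*sqrt(5) + 6*1*sqrt(5))/7) = (-3*(-36))*((1 + 1 + sqrt(5) + 6 + sqrt(5) + 6*sqrt(5))/7) = 108*((8 + 8*sqrt(5))/7) = 108*(8/7 + 8*sqrt(5)/7) = 864/7 + 864*sqrt(5)/7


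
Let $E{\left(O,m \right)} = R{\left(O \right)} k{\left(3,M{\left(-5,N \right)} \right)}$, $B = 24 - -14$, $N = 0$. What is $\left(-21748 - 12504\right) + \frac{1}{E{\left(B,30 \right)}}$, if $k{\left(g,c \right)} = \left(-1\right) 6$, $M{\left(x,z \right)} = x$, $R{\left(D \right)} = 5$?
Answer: $- \frac{1027561}{30} \approx -34252.0$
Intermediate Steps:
$k{\left(g,c \right)} = -6$
$B = 38$ ($B = 24 + 14 = 38$)
$E{\left(O,m \right)} = -30$ ($E{\left(O,m \right)} = 5 \left(-6\right) = -30$)
$\left(-21748 - 12504\right) + \frac{1}{E{\left(B,30 \right)}} = \left(-21748 - 12504\right) + \frac{1}{-30} = -34252 - \frac{1}{30} = - \frac{1027561}{30}$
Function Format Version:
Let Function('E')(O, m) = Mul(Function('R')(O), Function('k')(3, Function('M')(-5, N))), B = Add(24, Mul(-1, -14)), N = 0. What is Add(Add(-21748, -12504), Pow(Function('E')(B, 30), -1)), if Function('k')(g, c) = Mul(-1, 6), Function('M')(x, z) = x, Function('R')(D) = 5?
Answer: Rational(-1027561, 30) ≈ -34252.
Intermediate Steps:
Function('k')(g, c) = -6
B = 38 (B = Add(24, 14) = 38)
Function('E')(O, m) = -30 (Function('E')(O, m) = Mul(5, -6) = -30)
Add(Add(-21748, -12504), Pow(Function('E')(B, 30), -1)) = Add(Add(-21748, -12504), Pow(-30, -1)) = Add(-34252, Rational(-1, 30)) = Rational(-1027561, 30)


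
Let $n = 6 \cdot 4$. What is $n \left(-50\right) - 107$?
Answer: $-1307$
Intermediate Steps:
$n = 24$
$n \left(-50\right) - 107 = 24 \left(-50\right) - 107 = -1200 - 107 = -1307$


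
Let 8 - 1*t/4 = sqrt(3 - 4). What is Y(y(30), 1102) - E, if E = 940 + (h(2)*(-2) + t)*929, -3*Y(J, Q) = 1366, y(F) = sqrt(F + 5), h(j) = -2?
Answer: -104518/3 + 3716*I ≈ -34839.0 + 3716.0*I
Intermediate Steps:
t = 32 - 4*I (t = 32 - 4*sqrt(3 - 4) = 32 - 4*I ≈ 32.0 - 4.0*I)
y(F) = sqrt(5 + F)
Y(J, Q) = -1366/3 (Y(J, Q) = -1/3*1366 = -1366/3)
E = 34384 - 3716*I (E = 940 + (-2*(-2) + (32 - 4*I))*929 = 940 + (4 + (32 - 4*I))*929 = 940 + (36 - 4*I)*929 = 940 + (33444 - 3716*I) = 34384 - 3716*I ≈ 34384.0 - 3716.0*I)
Y(y(30), 1102) - E = -1366/3 - (34384 - 3716*I) = -1366/3 + (-34384 + 3716*I) = -104518/3 + 3716*I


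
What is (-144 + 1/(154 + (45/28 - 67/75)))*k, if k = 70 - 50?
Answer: -935667120/324899 ≈ -2879.9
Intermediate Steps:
k = 20
(-144 + 1/(154 + (45/28 - 67/75)))*k = (-144 + 1/(154 + (45/28 - 67/75)))*20 = (-144 + 1/(154 + 1499/2100))*20 = (-144 + 1/(324899/2100))*20 = (-144 + 2100/324899)*20 = -46783356/324899*20 = -935667120/324899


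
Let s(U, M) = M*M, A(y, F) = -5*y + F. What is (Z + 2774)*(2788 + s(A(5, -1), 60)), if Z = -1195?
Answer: 10086652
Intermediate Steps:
A(y, F) = F - 5*y
s(U, M) = M**2
(Z + 2774)*(2788 + s(A(5, -1), 60)) = (-1195 + 2774)*(2788 + 60**2) = 1579*(2788 + 3600) = 1579*6388 = 10086652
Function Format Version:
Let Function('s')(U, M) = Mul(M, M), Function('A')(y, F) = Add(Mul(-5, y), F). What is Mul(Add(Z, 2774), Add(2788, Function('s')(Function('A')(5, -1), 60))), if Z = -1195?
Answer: 10086652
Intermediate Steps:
Function('A')(y, F) = Add(F, Mul(-5, y))
Function('s')(U, M) = Pow(M, 2)
Mul(Add(Z, 2774), Add(2788, Function('s')(Function('A')(5, -1), 60))) = Mul(Add(-1195, 2774), Add(2788, Pow(60, 2))) = Mul(1579, Add(2788, 3600)) = Mul(1579, 6388) = 10086652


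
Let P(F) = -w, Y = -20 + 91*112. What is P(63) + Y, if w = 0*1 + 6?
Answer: 10166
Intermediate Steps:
w = 6 (w = 0 + 6 = 6)
Y = 10172 (Y = -20 + 10192 = 10172)
P(F) = -6 (P(F) = -1*6 = -6)
P(63) + Y = -6 + 10172 = 10166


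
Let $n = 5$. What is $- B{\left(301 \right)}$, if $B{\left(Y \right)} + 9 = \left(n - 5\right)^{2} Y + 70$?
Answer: $-61$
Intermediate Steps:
$B{\left(Y \right)} = 61$ ($B{\left(Y \right)} = -9 + \left(\left(5 - 5\right)^{2} Y + 70\right) = -9 + \left(0^{2} Y + 70\right) = -9 + \left(0 Y + 70\right) = -9 + \left(0 + 70\right) = -9 + 70 = 61$)
$- B{\left(301 \right)} = \left(-1\right) 61 = -61$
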